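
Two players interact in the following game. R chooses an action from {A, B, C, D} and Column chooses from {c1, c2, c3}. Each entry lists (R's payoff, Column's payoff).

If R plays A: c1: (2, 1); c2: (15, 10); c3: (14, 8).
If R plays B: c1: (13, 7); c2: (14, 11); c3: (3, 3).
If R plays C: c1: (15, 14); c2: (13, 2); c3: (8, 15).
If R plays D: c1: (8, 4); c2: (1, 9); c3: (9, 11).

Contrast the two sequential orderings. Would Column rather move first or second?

If R leads: Column's best replies are A→c2, B→c2, C→c3, D→c3; R's induced payoffs 15, 14, 8, 9; outcome (A, c2), payoffs (15, 10).
If Column leads: R's best replies are c1→C, c2→A, c3→A; Column's induced payoffs 14, 10, 8; outcome (C, c1), payoffs (15, 14).
Column gets 14 moving first and 10 moving second, so Column prefers to move first.

first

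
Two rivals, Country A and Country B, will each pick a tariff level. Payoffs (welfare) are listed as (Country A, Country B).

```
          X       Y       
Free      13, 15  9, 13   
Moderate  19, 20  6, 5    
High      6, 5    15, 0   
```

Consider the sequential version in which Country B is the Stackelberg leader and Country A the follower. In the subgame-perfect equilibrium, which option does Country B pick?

X

Work backward from Country A's decision.
- X: BR = Moderate, leader payoff 20.
- Y: BR = High, leader payoff 0.
Among 20, 0, the best is 20 at X. Subgame-perfect outcome: (Moderate, X) with payoffs (19, 20).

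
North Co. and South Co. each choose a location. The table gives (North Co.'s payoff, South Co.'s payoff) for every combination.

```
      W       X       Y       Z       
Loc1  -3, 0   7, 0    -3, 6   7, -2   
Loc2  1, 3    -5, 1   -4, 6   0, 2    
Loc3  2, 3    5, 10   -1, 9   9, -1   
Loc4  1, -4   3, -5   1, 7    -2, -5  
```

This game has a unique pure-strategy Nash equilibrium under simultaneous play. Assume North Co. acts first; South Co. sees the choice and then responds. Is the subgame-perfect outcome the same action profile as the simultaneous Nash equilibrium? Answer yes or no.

no

Solve by backward induction (North Co. leads).
- Loc1 → South Co. plays Y (best of 0, 0, 6, -2); North Co. gets -3.
- Loc2 → South Co. plays Y (best of 3, 1, 6, 2); North Co. gets -4.
- Loc3 → South Co. plays X (best of 3, 10, 9, -1); North Co. gets 5.
- Loc4 → South Co. plays Y (best of -4, -5, 7, -5); North Co. gets 1.
Among -3, -4, 5, 1, the best is 5 at Loc3. Subgame-perfect outcome: (Loc3, X) with payoffs (5, 10).
Now find the simultaneous Nash equilibrium.
North Co.'s best replies: W→Loc3; X→Loc1; Y→Loc4; Z→Loc3.
South Co.'s best replies: Loc1→Y; Loc2→Y; Loc3→X; Loc4→Y.
Only (Loc4, Y) has each player best-responding; Nash payoffs (1, 7).
Sequential outcome (Loc3, X) differs from the Nash profile (Loc4, Y).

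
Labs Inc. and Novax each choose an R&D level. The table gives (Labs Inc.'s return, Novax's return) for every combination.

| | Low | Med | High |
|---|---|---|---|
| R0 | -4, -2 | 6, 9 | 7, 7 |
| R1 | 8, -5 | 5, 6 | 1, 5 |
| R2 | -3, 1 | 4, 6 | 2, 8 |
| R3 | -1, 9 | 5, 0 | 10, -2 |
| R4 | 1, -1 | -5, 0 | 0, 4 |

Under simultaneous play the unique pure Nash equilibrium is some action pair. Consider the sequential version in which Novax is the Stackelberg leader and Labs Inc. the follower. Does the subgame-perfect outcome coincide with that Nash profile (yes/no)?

Labs Inc. best-responds to each possible Novax move:
- Low: BR = R1, leader payoff -5.
- Med: BR = R0, leader payoff 9.
- High: BR = R3, leader payoff -2.
Maximizing over -5, 9, -2, Novax chooses Med. Subgame-perfect outcome: (R0, Med) with payoffs (6, 9).
Under simultaneous play:
Labs Inc.'s best replies: Low→R1; Med→R0; High→R3.
Novax's best replies: R0→Med; R1→Med; R2→High; R3→Low; R4→High.
Only (R0, Med) has each player best-responding; Nash payoffs (6, 9).
Sequential outcome (R0, Med) coincides with the Nash profile (R0, Med).

yes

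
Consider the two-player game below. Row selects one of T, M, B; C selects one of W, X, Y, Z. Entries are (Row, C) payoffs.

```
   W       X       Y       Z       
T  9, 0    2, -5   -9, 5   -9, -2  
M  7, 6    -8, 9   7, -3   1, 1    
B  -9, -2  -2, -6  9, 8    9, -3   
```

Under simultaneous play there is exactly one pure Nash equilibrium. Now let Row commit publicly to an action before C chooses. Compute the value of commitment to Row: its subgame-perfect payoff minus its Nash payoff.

Backward induction with Row moving first.
- T → C plays Y (best of 0, -5, 5, -2); Row gets -9.
- M → C plays X (best of 6, 9, -3, 1); Row gets -8.
- B → C plays Y (best of -2, -6, 8, -3); Row gets 9.
Row's induced payoffs are -9, -8, 9, so Row commits to B. Subgame-perfect outcome: (B, Y) with payoffs (9, 8).
Now find the simultaneous Nash equilibrium.
Row's best replies: W→T; X→T; Y→B; Z→B.
C's best replies: T→Y; M→X; B→Y.
The unique mutual best reply is (B, Y), giving (9, 8).
Row's commitment gain: 9 − 9 = 0.

0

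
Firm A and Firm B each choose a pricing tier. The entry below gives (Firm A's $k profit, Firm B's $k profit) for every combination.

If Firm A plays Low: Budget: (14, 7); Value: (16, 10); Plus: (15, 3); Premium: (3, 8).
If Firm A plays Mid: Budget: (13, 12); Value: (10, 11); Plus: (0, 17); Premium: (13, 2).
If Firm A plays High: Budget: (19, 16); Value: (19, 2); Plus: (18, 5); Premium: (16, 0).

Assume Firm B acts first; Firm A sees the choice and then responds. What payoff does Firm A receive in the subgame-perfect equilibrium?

Work backward from Firm A's decision.
- Budget → Firm A plays High (best of 14, 13, 19); Firm B gets 16.
- Value → Firm A plays High (best of 16, 10, 19); Firm B gets 2.
- Plus → Firm A plays High (best of 15, 0, 18); Firm B gets 5.
- Premium → Firm A plays High (best of 3, 13, 16); Firm B gets 0.
Maximizing over 16, 2, 5, 0, Firm B chooses Budget. Subgame-perfect outcome: (High, Budget) with payoffs (19, 16).

19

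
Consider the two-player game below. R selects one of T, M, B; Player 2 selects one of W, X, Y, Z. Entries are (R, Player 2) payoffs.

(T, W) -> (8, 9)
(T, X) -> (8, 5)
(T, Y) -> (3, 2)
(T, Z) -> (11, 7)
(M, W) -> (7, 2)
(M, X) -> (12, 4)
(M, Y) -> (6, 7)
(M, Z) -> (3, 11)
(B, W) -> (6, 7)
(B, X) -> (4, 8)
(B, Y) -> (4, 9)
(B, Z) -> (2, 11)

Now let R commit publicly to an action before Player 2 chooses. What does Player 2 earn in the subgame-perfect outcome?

Solve by backward induction (R leads).
- T → Player 2 plays W (best of 9, 5, 2, 7); R gets 8.
- M → Player 2 plays Z (best of 2, 4, 7, 11); R gets 3.
- B → Player 2 plays Z (best of 7, 8, 9, 11); R gets 2.
R's induced payoffs are 8, 3, 2, so R commits to T. Subgame-perfect outcome: (T, W) with payoffs (8, 9).

9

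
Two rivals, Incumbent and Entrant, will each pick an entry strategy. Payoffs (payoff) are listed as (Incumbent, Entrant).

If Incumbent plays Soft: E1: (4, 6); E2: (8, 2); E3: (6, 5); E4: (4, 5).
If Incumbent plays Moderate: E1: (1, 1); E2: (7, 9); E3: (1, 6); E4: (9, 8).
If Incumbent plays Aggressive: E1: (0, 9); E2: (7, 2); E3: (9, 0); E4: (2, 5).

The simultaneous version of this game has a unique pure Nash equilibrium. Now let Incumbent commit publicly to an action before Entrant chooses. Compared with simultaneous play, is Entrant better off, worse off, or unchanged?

Backward induction with Incumbent moving first.
- Soft: BR = E1, leader payoff 4.
- Moderate: BR = E2, leader payoff 7.
- Aggressive: BR = E1, leader payoff 0.
Among 4, 7, 0, the best is 7 at Moderate. Subgame-perfect outcome: (Moderate, E2) with payoffs (7, 9).
For the simultaneous game, intersect best replies.
Incumbent's best replies: E1→Soft; E2→Soft; E3→Aggressive; E4→Moderate.
Entrant's best replies: Soft→E1; Moderate→E2; Aggressive→E1.
The unique mutual best reply is (Soft, E1), giving (4, 6).
Entrant earns 9 sequentially versus 6 at the Nash outcome: better off.

better off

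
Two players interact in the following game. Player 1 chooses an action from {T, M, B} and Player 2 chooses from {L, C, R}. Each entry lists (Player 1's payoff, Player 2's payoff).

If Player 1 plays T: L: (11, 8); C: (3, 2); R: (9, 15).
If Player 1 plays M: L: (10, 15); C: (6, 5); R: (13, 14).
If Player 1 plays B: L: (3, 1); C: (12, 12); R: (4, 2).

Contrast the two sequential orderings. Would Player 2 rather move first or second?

first

If Player 1 leads: Player 2's best replies are T→R, M→L, B→C; Player 1's induced payoffs 9, 10, 12; outcome (B, C), payoffs (12, 12).
If Player 2 leads: Player 1's best replies are L→T, C→B, R→M; Player 2's induced payoffs 8, 12, 14; outcome (M, R), payoffs (13, 14).
Player 2 gets 14 moving first and 12 moving second, so Player 2 prefers to move first.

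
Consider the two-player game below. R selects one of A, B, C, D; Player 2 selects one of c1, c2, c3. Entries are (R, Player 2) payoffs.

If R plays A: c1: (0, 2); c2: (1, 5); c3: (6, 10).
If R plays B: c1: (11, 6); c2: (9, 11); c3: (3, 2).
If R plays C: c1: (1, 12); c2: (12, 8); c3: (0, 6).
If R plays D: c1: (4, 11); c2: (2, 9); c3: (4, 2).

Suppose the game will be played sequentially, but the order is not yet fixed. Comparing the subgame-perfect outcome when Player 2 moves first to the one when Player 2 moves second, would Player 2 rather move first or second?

second

If R leads: Player 2's best replies are A→c3, B→c2, C→c1, D→c1; R's induced payoffs 6, 9, 1, 4; outcome (B, c2), payoffs (9, 11).
If Player 2 leads: R's best replies are c1→B, c2→C, c3→A; Player 2's induced payoffs 6, 8, 10; outcome (A, c3), payoffs (6, 10).
Player 2 gets 10 moving first and 11 moving second, so Player 2 prefers to move second.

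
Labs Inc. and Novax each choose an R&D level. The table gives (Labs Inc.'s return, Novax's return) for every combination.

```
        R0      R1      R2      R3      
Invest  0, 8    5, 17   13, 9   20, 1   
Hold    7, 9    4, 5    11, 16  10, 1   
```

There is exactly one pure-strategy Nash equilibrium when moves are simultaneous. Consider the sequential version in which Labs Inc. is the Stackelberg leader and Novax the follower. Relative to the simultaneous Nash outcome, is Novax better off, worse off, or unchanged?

worse off

Novax best-responds to each possible Labs Inc. move:
- Invest → Novax plays R1 (best of 8, 17, 9, 1); Labs Inc. gets 5.
- Hold → Novax plays R2 (best of 9, 5, 16, 1); Labs Inc. gets 11.
Maximizing over 5, 11, Labs Inc. chooses Hold. Subgame-perfect outcome: (Hold, R2) with payoffs (11, 16).
For the simultaneous game, intersect best replies.
Labs Inc.'s best replies: R0→Hold; R1→Invest; R2→Invest; R3→Invest.
Novax's best replies: Invest→R1; Hold→R2.
The unique mutual best reply is (Invest, R1), giving (5, 17).
Novax earns 16 sequentially versus 17 at the Nash outcome: worse off.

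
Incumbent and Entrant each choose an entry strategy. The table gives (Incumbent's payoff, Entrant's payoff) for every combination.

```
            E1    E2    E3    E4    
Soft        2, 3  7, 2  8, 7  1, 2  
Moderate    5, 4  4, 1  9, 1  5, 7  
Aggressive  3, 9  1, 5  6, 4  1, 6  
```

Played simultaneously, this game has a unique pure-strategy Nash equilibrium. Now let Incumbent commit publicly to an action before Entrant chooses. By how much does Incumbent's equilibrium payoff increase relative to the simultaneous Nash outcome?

Solve by backward induction (Incumbent leads).
- Soft: Entrant compares 3, 2, 7, 2 and picks E3; Incumbent would get 8.
- Moderate: Entrant compares 4, 1, 1, 7 and picks E4; Incumbent would get 5.
- Aggressive: Entrant compares 9, 5, 4, 6 and picks E1; Incumbent would get 3.
Incumbent's induced payoffs are 8, 5, 3, so Incumbent commits to Soft. Subgame-perfect outcome: (Soft, E3) with payoffs (8, 7).
Under simultaneous play:
Incumbent's best replies: E1→Moderate; E2→Soft; E3→Moderate; E4→Moderate.
Entrant's best replies: Soft→E3; Moderate→E4; Aggressive→E1.
Only (Moderate, E4) has each player best-responding; Nash payoffs (5, 7).
Incumbent's commitment gain: 8 − 5 = 3.

3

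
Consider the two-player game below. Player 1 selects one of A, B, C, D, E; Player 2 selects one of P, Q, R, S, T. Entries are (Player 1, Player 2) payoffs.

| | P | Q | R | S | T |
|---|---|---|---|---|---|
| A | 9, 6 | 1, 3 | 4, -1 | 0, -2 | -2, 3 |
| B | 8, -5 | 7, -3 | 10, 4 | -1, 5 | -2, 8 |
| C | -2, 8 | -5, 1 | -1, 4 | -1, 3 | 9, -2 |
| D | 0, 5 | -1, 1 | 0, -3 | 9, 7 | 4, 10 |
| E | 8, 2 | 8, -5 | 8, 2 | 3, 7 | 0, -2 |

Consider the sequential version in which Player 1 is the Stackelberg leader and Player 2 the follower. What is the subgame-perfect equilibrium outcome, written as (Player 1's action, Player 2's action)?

(A, P)

Backward induction with Player 1 moving first.
- A: Player 2 compares 6, 3, -1, -2, 3 and picks P; Player 1 would get 9.
- B: Player 2 compares -5, -3, 4, 5, 8 and picks T; Player 1 would get -2.
- C: Player 2 compares 8, 1, 4, 3, -2 and picks P; Player 1 would get -2.
- D: Player 2 compares 5, 1, -3, 7, 10 and picks T; Player 1 would get 4.
- E: Player 2 compares 2, -5, 2, 7, -2 and picks S; Player 1 would get 3.
Player 1's induced payoffs are 9, -2, -2, 4, 3, so Player 1 commits to A. Subgame-perfect outcome: (A, P) with payoffs (9, 6).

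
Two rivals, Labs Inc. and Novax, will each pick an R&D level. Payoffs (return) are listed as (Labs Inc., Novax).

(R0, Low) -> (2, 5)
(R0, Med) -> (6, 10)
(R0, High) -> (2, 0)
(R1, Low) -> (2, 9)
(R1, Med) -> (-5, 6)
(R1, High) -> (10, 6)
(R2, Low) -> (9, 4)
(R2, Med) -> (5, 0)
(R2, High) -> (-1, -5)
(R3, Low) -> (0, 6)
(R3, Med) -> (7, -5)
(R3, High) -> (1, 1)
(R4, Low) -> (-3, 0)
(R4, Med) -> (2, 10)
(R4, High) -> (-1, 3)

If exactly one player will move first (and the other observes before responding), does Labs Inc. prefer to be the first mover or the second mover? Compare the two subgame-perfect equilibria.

If Labs Inc. leads: Novax's best replies are R0→Med, R1→Low, R2→Low, R3→Low, R4→Med; Labs Inc.'s induced payoffs 6, 2, 9, 0, 2; outcome (R2, Low), payoffs (9, 4).
If Novax leads: Labs Inc.'s best replies are Low→R2, Med→R3, High→R1; Novax's induced payoffs 4, -5, 6; outcome (R1, High), payoffs (10, 6).
Labs Inc. gets 9 moving first and 10 moving second, so Labs Inc. prefers to move second.

second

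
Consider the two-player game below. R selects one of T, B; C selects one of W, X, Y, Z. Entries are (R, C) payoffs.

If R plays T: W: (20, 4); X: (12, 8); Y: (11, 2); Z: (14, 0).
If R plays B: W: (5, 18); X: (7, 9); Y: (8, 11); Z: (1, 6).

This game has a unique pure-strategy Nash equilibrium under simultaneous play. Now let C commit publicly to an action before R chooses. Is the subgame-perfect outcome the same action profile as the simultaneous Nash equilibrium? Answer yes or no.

Backward induction with C moving first.
- W → R plays T (best of 20, 5); C gets 4.
- X → R plays T (best of 12, 7); C gets 8.
- Y → R plays T (best of 11, 8); C gets 2.
- Z → R plays T (best of 14, 1); C gets 0.
Maximizing over 4, 8, 2, 0, C chooses X. Subgame-perfect outcome: (T, X) with payoffs (12, 8).
Under simultaneous play:
R's best replies: W→T; X→T; Y→T; Z→T.
C's best replies: T→X; B→W.
Only (T, X) has each player best-responding; Nash payoffs (12, 8).
Sequential outcome (T, X) coincides with the Nash profile (T, X).

yes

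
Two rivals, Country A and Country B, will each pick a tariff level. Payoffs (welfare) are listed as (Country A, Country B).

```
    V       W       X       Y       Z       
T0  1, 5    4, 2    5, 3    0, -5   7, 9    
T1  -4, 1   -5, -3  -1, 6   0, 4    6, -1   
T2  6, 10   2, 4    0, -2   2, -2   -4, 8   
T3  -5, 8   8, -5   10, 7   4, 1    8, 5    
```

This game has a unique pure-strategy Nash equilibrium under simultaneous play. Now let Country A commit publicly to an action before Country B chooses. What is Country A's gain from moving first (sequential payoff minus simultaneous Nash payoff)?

Country B best-responds to each possible Country A move:
- T0 → Country B plays Z (best of 5, 2, 3, -5, 9); Country A gets 7.
- T1 → Country B plays X (best of 1, -3, 6, 4, -1); Country A gets -1.
- T2 → Country B plays V (best of 10, 4, -2, -2, 8); Country A gets 6.
- T3 → Country B plays V (best of 8, -5, 7, 1, 5); Country A gets -5.
Maximizing over 7, -1, 6, -5, Country A chooses T0. Subgame-perfect outcome: (T0, Z) with payoffs (7, 9).
Now find the simultaneous Nash equilibrium.
Country A's best replies: V→T2; W→T3; X→T3; Y→T3; Z→T3.
Country B's best replies: T0→Z; T1→X; T2→V; T3→V.
Only (T2, V) has each player best-responding; Nash payoffs (6, 10).
Country A's commitment gain: 7 − 6 = 1.

1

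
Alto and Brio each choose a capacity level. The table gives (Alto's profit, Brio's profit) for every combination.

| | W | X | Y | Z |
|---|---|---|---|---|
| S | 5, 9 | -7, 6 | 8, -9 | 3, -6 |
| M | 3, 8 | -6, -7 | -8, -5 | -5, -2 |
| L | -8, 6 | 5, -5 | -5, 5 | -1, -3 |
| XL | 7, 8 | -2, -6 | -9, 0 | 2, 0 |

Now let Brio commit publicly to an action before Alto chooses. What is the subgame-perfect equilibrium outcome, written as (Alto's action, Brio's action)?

(XL, W)

Work backward from Alto's decision.
- W → Alto plays XL (best of 5, 3, -8, 7); Brio gets 8.
- X → Alto plays L (best of -7, -6, 5, -2); Brio gets -5.
- Y → Alto plays S (best of 8, -8, -5, -9); Brio gets -9.
- Z → Alto plays S (best of 3, -5, -1, 2); Brio gets -6.
Maximizing over 8, -5, -9, -6, Brio chooses W. Subgame-perfect outcome: (XL, W) with payoffs (7, 8).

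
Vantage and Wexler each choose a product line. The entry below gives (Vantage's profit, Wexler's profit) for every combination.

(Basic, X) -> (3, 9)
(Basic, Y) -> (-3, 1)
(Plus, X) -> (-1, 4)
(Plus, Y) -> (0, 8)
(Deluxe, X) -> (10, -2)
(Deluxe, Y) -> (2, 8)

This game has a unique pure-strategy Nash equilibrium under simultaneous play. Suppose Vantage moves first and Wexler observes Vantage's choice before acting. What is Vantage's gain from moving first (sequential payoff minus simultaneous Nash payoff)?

1

Wexler best-responds to each possible Vantage move:
- Basic: Wexler compares 9, 1 and picks X; Vantage would get 3.
- Plus: Wexler compares 4, 8 and picks Y; Vantage would get 0.
- Deluxe: Wexler compares -2, 8 and picks Y; Vantage would get 2.
Maximizing over 3, 0, 2, Vantage chooses Basic. Subgame-perfect outcome: (Basic, X) with payoffs (3, 9).
For the simultaneous game, intersect best replies.
Vantage's best replies: X→Deluxe; Y→Deluxe.
Wexler's best replies: Basic→X; Plus→Y; Deluxe→Y.
The unique mutual best reply is (Deluxe, Y), giving (2, 8).
Vantage's commitment gain: 3 − 2 = 1.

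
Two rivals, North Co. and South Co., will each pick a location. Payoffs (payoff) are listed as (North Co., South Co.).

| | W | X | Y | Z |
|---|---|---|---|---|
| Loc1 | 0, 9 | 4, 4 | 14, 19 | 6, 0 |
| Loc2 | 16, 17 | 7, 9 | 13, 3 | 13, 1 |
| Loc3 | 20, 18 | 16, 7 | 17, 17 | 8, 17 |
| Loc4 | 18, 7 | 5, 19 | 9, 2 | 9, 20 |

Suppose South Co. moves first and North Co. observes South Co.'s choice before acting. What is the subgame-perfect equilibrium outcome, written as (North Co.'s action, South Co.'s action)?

(Loc3, W)

Solve by backward induction (South Co. leads).
- W → North Co. plays Loc3 (best of 0, 16, 20, 18); South Co. gets 18.
- X → North Co. plays Loc3 (best of 4, 7, 16, 5); South Co. gets 7.
- Y → North Co. plays Loc3 (best of 14, 13, 17, 9); South Co. gets 17.
- Z → North Co. plays Loc2 (best of 6, 13, 8, 9); South Co. gets 1.
South Co.'s induced payoffs are 18, 7, 17, 1, so South Co. commits to W. Subgame-perfect outcome: (Loc3, W) with payoffs (20, 18).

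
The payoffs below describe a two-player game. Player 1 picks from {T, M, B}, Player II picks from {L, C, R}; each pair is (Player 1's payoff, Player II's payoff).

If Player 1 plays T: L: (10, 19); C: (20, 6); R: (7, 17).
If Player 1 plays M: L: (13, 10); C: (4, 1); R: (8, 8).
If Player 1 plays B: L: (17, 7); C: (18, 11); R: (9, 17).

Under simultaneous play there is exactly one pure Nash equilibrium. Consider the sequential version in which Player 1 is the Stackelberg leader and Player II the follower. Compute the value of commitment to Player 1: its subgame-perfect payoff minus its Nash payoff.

Work backward from Player II's decision.
- T: Player II compares 19, 6, 17 and picks L; Player 1 would get 10.
- M: Player II compares 10, 1, 8 and picks L; Player 1 would get 13.
- B: Player II compares 7, 11, 17 and picks R; Player 1 would get 9.
Among 10, 13, 9, the best is 13 at M. Subgame-perfect outcome: (M, L) with payoffs (13, 10).
Now find the simultaneous Nash equilibrium.
Player 1's best replies: L→B; C→T; R→B.
Player II's best replies: T→L; M→L; B→R.
The unique mutual best reply is (B, R), giving (9, 17).
Player 1's commitment gain: 13 − 9 = 4.

4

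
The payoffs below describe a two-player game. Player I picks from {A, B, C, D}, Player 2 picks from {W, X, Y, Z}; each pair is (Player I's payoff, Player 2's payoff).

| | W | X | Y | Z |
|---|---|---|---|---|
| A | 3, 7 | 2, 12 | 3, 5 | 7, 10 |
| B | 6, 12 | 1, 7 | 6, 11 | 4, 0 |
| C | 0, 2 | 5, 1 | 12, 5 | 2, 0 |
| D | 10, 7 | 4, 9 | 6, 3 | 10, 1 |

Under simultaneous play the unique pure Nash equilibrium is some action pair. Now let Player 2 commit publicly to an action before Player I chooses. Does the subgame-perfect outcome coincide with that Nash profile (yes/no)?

no

Work backward from Player I's decision.
- W: BR = D, leader payoff 7.
- X: BR = C, leader payoff 1.
- Y: BR = C, leader payoff 5.
- Z: BR = D, leader payoff 1.
Maximizing over 7, 1, 5, 1, Player 2 chooses W. Subgame-perfect outcome: (D, W) with payoffs (10, 7).
For the simultaneous game, intersect best replies.
Player I's best replies: W→D; X→C; Y→C; Z→D.
Player 2's best replies: A→X; B→W; C→Y; D→X.
The unique mutual best reply is (C, Y), giving (12, 5).
Sequential outcome (D, W) differs from the Nash profile (C, Y).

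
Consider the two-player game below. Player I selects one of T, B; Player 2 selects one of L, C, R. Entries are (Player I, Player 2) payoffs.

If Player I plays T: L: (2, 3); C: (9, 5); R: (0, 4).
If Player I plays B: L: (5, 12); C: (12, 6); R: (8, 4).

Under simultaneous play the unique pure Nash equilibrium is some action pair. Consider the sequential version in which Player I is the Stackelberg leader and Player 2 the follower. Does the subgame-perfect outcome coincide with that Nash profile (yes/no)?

no

Backward induction with Player I moving first.
- T: BR = C, leader payoff 9.
- B: BR = L, leader payoff 5.
Player I's induced payoffs are 9, 5, so Player I commits to T. Subgame-perfect outcome: (T, C) with payoffs (9, 5).
Now find the simultaneous Nash equilibrium.
Player I's best replies: L→B; C→B; R→B.
Player 2's best replies: T→C; B→L.
The unique mutual best reply is (B, L), giving (5, 12).
Sequential outcome (T, C) differs from the Nash profile (B, L).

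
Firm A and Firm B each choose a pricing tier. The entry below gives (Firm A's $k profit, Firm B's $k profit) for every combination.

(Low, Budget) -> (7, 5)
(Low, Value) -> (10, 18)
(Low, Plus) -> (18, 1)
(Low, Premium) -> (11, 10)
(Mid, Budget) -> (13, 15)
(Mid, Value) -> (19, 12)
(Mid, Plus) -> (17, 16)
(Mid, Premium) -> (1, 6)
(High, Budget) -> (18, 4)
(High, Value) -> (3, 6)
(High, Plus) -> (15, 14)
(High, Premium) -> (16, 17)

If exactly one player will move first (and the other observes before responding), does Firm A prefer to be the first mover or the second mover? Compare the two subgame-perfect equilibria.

If Firm A leads: Firm B's best replies are Low→Value, Mid→Plus, High→Premium; Firm A's induced payoffs 10, 17, 16; outcome (Mid, Plus), payoffs (17, 16).
If Firm B leads: Firm A's best replies are Budget→High, Value→Mid, Plus→Low, Premium→High; Firm B's induced payoffs 4, 12, 1, 17; outcome (High, Premium), payoffs (16, 17).
Firm A gets 17 moving first and 16 moving second, so Firm A prefers to move first.

first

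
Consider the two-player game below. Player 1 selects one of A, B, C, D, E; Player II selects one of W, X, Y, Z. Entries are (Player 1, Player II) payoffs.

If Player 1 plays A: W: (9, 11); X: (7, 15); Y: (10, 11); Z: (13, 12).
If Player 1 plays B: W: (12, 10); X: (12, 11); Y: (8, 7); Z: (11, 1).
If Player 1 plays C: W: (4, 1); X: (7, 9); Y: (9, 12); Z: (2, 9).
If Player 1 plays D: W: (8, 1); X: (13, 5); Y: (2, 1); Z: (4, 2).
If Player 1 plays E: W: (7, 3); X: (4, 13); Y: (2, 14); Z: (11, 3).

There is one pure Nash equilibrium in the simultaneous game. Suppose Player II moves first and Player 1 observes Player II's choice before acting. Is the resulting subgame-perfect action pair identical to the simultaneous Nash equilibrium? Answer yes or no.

Solve by backward induction (Player II leads).
- W: BR = B, leader payoff 10.
- X: BR = D, leader payoff 5.
- Y: BR = A, leader payoff 11.
- Z: BR = A, leader payoff 12.
Among 10, 5, 11, 12, the best is 12 at Z. Subgame-perfect outcome: (A, Z) with payoffs (13, 12).
For the simultaneous game, intersect best replies.
Player 1's best replies: W→B; X→D; Y→A; Z→A.
Player II's best replies: A→X; B→X; C→Y; D→X; E→Y.
Only (D, X) has each player best-responding; Nash payoffs (13, 5).
Sequential outcome (A, Z) differs from the Nash profile (D, X).

no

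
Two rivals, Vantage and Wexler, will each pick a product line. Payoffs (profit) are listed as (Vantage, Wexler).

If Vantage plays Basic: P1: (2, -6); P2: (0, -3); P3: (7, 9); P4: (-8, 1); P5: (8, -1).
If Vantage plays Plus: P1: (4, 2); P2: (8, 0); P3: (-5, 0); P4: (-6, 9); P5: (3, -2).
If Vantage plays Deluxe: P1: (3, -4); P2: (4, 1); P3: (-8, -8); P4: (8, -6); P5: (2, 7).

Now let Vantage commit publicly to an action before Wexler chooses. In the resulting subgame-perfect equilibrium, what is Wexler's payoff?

Wexler best-responds to each possible Vantage move:
- Basic: BR = P3, leader payoff 7.
- Plus: BR = P4, leader payoff -6.
- Deluxe: BR = P5, leader payoff 2.
Among 7, -6, 2, the best is 7 at Basic. Subgame-perfect outcome: (Basic, P3) with payoffs (7, 9).

9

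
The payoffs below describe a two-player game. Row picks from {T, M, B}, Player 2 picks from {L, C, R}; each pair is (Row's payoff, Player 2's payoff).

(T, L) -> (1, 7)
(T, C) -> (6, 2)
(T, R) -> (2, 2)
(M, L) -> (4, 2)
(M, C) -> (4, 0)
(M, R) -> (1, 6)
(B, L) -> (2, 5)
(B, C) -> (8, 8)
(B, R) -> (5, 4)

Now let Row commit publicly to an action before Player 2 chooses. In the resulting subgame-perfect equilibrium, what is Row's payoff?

8

Backward induction with Row moving first.
- T: BR = L, leader payoff 1.
- M: BR = R, leader payoff 1.
- B: BR = C, leader payoff 8.
Among 1, 1, 8, the best is 8 at B. Subgame-perfect outcome: (B, C) with payoffs (8, 8).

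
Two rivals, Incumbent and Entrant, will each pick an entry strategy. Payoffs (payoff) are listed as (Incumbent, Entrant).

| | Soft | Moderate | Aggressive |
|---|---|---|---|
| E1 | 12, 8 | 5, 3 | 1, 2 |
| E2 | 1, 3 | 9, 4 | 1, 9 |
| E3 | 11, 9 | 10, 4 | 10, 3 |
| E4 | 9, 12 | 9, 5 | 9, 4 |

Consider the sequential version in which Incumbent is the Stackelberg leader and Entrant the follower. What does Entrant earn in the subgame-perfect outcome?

Entrant best-responds to each possible Incumbent move:
- E1: Entrant compares 8, 3, 2 and picks Soft; Incumbent would get 12.
- E2: Entrant compares 3, 4, 9 and picks Aggressive; Incumbent would get 1.
- E3: Entrant compares 9, 4, 3 and picks Soft; Incumbent would get 11.
- E4: Entrant compares 12, 5, 4 and picks Soft; Incumbent would get 9.
Maximizing over 12, 1, 11, 9, Incumbent chooses E1. Subgame-perfect outcome: (E1, Soft) with payoffs (12, 8).

8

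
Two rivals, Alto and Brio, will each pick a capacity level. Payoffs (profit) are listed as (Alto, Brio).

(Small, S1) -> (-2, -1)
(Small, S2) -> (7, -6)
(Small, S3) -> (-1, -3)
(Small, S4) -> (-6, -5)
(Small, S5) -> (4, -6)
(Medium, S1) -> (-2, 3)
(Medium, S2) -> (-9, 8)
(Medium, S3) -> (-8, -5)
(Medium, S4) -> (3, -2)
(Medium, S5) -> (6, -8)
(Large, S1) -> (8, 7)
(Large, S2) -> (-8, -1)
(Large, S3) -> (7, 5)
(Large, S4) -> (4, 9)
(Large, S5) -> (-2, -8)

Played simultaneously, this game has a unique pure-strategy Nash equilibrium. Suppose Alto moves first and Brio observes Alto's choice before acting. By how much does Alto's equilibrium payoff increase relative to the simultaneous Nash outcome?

Backward induction with Alto moving first.
- Small: BR = S1, leader payoff -2.
- Medium: BR = S2, leader payoff -9.
- Large: BR = S4, leader payoff 4.
Alto's induced payoffs are -2, -9, 4, so Alto commits to Large. Subgame-perfect outcome: (Large, S4) with payoffs (4, 9).
Now find the simultaneous Nash equilibrium.
Alto's best replies: S1→Large; S2→Small; S3→Large; S4→Large; S5→Medium.
Brio's best replies: Small→S1; Medium→S2; Large→S4.
The unique mutual best reply is (Large, S4), giving (4, 9).
Alto's commitment gain: 4 − 4 = 0.

0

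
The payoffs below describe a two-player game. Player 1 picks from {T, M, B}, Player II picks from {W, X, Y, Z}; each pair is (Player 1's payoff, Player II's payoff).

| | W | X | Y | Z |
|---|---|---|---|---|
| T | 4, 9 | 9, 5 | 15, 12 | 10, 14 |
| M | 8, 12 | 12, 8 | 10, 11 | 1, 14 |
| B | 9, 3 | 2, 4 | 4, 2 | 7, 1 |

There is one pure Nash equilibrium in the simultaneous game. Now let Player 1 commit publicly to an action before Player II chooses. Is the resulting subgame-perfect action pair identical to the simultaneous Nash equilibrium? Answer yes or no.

yes

Work backward from Player II's decision.
- T: Player II compares 9, 5, 12, 14 and picks Z; Player 1 would get 10.
- M: Player II compares 12, 8, 11, 14 and picks Z; Player 1 would get 1.
- B: Player II compares 3, 4, 2, 1 and picks X; Player 1 would get 2.
Player 1's induced payoffs are 10, 1, 2, so Player 1 commits to T. Subgame-perfect outcome: (T, Z) with payoffs (10, 14).
Under simultaneous play:
Player 1's best replies: W→B; X→M; Y→T; Z→T.
Player II's best replies: T→Z; M→Z; B→X.
The unique mutual best reply is (T, Z), giving (10, 14).
Sequential outcome (T, Z) coincides with the Nash profile (T, Z).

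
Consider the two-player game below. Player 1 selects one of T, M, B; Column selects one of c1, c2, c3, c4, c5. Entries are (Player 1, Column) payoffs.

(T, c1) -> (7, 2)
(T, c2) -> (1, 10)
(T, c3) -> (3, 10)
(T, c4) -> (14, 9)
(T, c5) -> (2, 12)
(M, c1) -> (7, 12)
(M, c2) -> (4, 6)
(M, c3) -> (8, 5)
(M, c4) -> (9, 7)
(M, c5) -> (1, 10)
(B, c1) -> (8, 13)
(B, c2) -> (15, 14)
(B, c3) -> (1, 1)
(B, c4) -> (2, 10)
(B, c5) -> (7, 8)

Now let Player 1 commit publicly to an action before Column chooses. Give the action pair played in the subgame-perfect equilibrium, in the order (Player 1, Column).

Work backward from Column's decision.
- T: Column compares 2, 10, 10, 9, 12 and picks c5; Player 1 would get 2.
- M: Column compares 12, 6, 5, 7, 10 and picks c1; Player 1 would get 7.
- B: Column compares 13, 14, 1, 10, 8 and picks c2; Player 1 would get 15.
Player 1's induced payoffs are 2, 7, 15, so Player 1 commits to B. Subgame-perfect outcome: (B, c2) with payoffs (15, 14).

(B, c2)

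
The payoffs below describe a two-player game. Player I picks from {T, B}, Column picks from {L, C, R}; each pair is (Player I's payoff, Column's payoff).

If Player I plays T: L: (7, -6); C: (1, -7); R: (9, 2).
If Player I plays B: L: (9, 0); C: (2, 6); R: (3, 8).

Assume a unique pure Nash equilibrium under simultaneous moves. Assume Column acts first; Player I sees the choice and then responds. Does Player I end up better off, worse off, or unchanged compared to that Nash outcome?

Work backward from Player I's decision.
- L: Player I compares 7, 9 and picks B; Column would get 0.
- C: Player I compares 1, 2 and picks B; Column would get 6.
- R: Player I compares 9, 3 and picks T; Column would get 2.
Among 0, 6, 2, the best is 6 at C. Subgame-perfect outcome: (B, C) with payoffs (2, 6).
For the simultaneous game, intersect best replies.
Player I's best replies: L→B; C→B; R→T.
Column's best replies: T→R; B→R.
The unique mutual best reply is (T, R), giving (9, 2).
Player I earns 2 sequentially versus 9 at the Nash outcome: worse off.

worse off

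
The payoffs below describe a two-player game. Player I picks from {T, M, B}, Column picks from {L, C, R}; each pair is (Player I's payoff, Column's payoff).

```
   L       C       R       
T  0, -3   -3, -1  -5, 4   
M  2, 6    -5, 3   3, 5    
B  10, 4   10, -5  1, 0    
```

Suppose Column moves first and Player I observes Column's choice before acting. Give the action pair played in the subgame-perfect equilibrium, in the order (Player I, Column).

Solve by backward induction (Column leads).
- L → Player I plays B (best of 0, 2, 10); Column gets 4.
- C → Player I plays B (best of -3, -5, 10); Column gets -5.
- R → Player I plays M (best of -5, 3, 1); Column gets 5.
Column's induced payoffs are 4, -5, 5, so Column commits to R. Subgame-perfect outcome: (M, R) with payoffs (3, 5).

(M, R)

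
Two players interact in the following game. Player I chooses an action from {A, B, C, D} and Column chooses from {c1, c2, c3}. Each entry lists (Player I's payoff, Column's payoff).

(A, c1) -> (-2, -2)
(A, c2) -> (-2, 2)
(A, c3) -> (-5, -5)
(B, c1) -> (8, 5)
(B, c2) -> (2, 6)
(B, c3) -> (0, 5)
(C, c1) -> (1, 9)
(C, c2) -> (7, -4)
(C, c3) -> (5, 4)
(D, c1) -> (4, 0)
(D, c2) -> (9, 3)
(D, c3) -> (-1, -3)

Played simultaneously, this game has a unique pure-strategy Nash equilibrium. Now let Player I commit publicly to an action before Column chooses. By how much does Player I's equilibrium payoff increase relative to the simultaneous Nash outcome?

Solve by backward induction (Player I leads).
- A → Column plays c2 (best of -2, 2, -5); Player I gets -2.
- B → Column plays c2 (best of 5, 6, 5); Player I gets 2.
- C → Column plays c1 (best of 9, -4, 4); Player I gets 1.
- D → Column plays c2 (best of 0, 3, -3); Player I gets 9.
Maximizing over -2, 2, 1, 9, Player I chooses D. Subgame-perfect outcome: (D, c2) with payoffs (9, 3).
Under simultaneous play:
Player I's best replies: c1→B; c2→D; c3→C.
Column's best replies: A→c2; B→c2; C→c1; D→c2.
Only (D, c2) has each player best-responding; Nash payoffs (9, 3).
Player I's commitment gain: 9 − 9 = 0.

0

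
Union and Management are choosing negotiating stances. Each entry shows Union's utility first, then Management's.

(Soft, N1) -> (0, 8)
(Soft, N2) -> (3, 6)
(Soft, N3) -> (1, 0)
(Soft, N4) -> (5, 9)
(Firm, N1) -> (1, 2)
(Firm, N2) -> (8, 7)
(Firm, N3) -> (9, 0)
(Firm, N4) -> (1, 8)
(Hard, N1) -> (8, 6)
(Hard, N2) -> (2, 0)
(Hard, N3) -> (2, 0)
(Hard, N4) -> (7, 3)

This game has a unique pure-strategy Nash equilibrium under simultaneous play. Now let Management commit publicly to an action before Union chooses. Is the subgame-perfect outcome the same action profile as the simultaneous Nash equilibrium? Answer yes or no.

no

Union best-responds to each possible Management move:
- N1: Union compares 0, 1, 8 and picks Hard; Management would get 6.
- N2: Union compares 3, 8, 2 and picks Firm; Management would get 7.
- N3: Union compares 1, 9, 2 and picks Firm; Management would get 0.
- N4: Union compares 5, 1, 7 and picks Hard; Management would get 3.
Among 6, 7, 0, 3, the best is 7 at N2. Subgame-perfect outcome: (Firm, N2) with payoffs (8, 7).
Under simultaneous play:
Union's best replies: N1→Hard; N2→Firm; N3→Firm; N4→Hard.
Management's best replies: Soft→N4; Firm→N4; Hard→N1.
The unique mutual best reply is (Hard, N1), giving (8, 6).
Sequential outcome (Firm, N2) differs from the Nash profile (Hard, N1).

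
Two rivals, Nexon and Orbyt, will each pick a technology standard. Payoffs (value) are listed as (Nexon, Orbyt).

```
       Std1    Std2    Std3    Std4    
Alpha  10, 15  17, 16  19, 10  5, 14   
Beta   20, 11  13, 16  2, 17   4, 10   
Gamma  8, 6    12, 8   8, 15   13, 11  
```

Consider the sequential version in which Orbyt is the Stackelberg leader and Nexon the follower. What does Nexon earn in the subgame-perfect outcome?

Solve by backward induction (Orbyt leads).
- Std1 → Nexon plays Beta (best of 10, 20, 8); Orbyt gets 11.
- Std2 → Nexon plays Alpha (best of 17, 13, 12); Orbyt gets 16.
- Std3 → Nexon plays Alpha (best of 19, 2, 8); Orbyt gets 10.
- Std4 → Nexon plays Gamma (best of 5, 4, 13); Orbyt gets 11.
Maximizing over 11, 16, 10, 11, Orbyt chooses Std2. Subgame-perfect outcome: (Alpha, Std2) with payoffs (17, 16).

17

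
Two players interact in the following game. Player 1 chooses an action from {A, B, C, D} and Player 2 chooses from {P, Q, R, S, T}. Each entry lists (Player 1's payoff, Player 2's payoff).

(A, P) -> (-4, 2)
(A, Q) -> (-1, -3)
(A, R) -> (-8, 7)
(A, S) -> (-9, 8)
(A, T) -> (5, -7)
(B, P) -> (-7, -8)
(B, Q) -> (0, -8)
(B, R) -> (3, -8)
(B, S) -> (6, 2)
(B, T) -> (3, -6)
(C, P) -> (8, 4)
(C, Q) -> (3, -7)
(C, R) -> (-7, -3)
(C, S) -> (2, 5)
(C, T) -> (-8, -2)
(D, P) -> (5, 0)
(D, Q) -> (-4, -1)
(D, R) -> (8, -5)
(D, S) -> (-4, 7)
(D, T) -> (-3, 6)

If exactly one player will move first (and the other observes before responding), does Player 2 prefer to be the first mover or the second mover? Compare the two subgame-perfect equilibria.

If Player 1 leads: Player 2's best replies are A→S, B→S, C→S, D→S; Player 1's induced payoffs -9, 6, 2, -4; outcome (B, S), payoffs (6, 2).
If Player 2 leads: Player 1's best replies are P→C, Q→C, R→D, S→B, T→A; Player 2's induced payoffs 4, -7, -5, 2, -7; outcome (C, P), payoffs (8, 4).
Player 2 gets 4 moving first and 2 moving second, so Player 2 prefers to move first.

first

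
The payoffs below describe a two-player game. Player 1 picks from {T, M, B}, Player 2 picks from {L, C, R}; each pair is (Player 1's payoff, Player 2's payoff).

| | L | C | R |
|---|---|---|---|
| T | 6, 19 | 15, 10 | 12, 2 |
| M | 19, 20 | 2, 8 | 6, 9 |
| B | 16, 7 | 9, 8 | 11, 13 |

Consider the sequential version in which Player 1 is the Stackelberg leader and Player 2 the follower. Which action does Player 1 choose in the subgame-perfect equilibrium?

Backward induction with Player 1 moving first.
- T → Player 2 plays L (best of 19, 10, 2); Player 1 gets 6.
- M → Player 2 plays L (best of 20, 8, 9); Player 1 gets 19.
- B → Player 2 plays R (best of 7, 8, 13); Player 1 gets 11.
Maximizing over 6, 19, 11, Player 1 chooses M. Subgame-perfect outcome: (M, L) with payoffs (19, 20).

M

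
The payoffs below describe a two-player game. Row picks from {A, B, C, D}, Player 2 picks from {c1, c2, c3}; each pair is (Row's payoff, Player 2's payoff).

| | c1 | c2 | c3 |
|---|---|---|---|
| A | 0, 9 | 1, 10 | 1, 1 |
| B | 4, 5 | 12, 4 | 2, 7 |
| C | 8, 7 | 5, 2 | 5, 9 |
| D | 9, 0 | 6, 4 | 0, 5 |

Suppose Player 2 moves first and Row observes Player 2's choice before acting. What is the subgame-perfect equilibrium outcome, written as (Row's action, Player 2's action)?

(C, c3)

Work backward from Row's decision.
- c1: BR = D, leader payoff 0.
- c2: BR = B, leader payoff 4.
- c3: BR = C, leader payoff 9.
Player 2's induced payoffs are 0, 4, 9, so Player 2 commits to c3. Subgame-perfect outcome: (C, c3) with payoffs (5, 9).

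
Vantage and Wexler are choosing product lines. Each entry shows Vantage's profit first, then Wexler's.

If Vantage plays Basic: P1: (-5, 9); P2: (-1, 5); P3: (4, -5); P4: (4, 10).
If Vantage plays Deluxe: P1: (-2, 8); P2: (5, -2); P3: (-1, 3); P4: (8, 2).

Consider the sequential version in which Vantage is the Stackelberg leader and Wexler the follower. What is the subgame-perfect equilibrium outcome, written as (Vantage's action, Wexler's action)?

(Basic, P4)

Solve by backward induction (Vantage leads).
- Basic → Wexler plays P4 (best of 9, 5, -5, 10); Vantage gets 4.
- Deluxe → Wexler plays P1 (best of 8, -2, 3, 2); Vantage gets -2.
Among 4, -2, the best is 4 at Basic. Subgame-perfect outcome: (Basic, P4) with payoffs (4, 10).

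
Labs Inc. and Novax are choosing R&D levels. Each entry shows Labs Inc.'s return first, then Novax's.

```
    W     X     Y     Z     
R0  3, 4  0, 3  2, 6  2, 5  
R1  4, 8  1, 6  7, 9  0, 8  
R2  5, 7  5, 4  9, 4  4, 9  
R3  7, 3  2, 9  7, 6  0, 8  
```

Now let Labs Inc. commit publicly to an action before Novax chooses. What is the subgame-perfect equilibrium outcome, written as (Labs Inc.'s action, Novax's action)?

Work backward from Novax's decision.
- R0: Novax compares 4, 3, 6, 5 and picks Y; Labs Inc. would get 2.
- R1: Novax compares 8, 6, 9, 8 and picks Y; Labs Inc. would get 7.
- R2: Novax compares 7, 4, 4, 9 and picks Z; Labs Inc. would get 4.
- R3: Novax compares 3, 9, 6, 8 and picks X; Labs Inc. would get 2.
Labs Inc.'s induced payoffs are 2, 7, 4, 2, so Labs Inc. commits to R1. Subgame-perfect outcome: (R1, Y) with payoffs (7, 9).

(R1, Y)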